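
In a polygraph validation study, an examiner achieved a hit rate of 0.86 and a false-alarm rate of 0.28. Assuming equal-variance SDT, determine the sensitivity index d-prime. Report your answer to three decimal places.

d-prime = 1.663

z(H) = z(0.86) = 1.0803
z(FA) = z(0.28) = -0.5828
d' = z(H) − z(FA) = 1.0803 − (-0.5828) = 1.6631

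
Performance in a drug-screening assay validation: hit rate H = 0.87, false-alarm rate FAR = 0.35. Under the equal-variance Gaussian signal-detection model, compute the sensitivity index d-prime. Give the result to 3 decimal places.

d-prime = 1.512

z(0.87) = 1.1264, z(0.35) = -0.3853
d' = z(H) − z(FA) = 1.1264 − (-0.3853) = 1.5117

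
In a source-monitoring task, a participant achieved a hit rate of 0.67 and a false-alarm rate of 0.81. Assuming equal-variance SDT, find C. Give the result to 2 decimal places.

Φ⁻¹(0.67) = 0.440, Φ⁻¹(0.81) = 0.878
c = −½·[z(H) + z(FA)] = −0.5 × (0.440 + 0.878) = -0.659
c < 0: the participant has a liberal response bias.

C = -0.66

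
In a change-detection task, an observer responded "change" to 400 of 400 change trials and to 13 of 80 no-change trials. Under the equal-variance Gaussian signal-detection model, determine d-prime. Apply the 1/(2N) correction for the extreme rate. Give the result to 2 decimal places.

d-prime = 4.01

The hit rate is 400/400 = 1, so apply the 1/(2N) correction: H → 1 − 1/(2·400) = 0.99875.
z(H) = z(0.99875) = 3.023
z(FA) = z(0.16250) = -0.984
d' = 3.023 − (-0.984) = 4.007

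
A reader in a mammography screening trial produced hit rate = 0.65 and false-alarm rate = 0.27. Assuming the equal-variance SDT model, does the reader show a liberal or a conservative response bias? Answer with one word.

conservative

z(H) = 0.385, z(FA) = -0.613
c = −½·(z(H) + z(FA)) = 0.114
c > 0 → conservative criterion (biased toward responding “no”).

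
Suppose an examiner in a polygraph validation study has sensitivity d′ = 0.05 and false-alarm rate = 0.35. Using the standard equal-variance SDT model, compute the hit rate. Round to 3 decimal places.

hit rate = 0.369

z(false-alarm rate) = z(0.35) = -0.3853
z(H) = z(FA) + d' = -0.3853 + 0.05 = -0.3353
hit rate = Φ(-0.3353) = 0.3687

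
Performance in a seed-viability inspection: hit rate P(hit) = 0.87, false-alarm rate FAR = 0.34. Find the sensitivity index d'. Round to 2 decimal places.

z(0.87) = 1.1264, z(0.34) = -0.4125
d' = z(H) − z(FA) = 1.1264 − (-0.4125) = 1.5389

d' = 1.54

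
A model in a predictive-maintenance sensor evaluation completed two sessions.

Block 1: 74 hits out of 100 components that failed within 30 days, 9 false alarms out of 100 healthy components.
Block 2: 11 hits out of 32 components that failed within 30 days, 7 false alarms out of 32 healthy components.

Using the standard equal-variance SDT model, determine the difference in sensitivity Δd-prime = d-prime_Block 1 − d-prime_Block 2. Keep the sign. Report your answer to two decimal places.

Δd-prime = 1.61

Block 1: z(0.7400) = 0.643, z(0.0900) = -1.341, d' = 1.984
Block 2: z(0.3438) = -0.402, z(0.2188) = -0.776, d' = 0.374
Δd' = d'_Block 1 − d'_Block 2 = 1.984 − 0.374 = 1.610
Block 1 has the higher sensitivity.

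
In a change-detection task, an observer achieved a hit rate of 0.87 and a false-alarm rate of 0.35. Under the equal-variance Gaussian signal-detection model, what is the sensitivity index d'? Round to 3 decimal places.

d' = 1.512

z(0.87) = 1.1264, z(0.35) = -0.3853
d' = z(H) − z(FA) = 1.1264 − (-0.3853) = 1.5117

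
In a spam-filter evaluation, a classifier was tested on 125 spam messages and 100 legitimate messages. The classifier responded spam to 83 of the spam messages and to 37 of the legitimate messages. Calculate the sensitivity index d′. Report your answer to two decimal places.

H = 83/125 = 0.6640
FA = 37/100 = 0.3700
Φ⁻¹(H) = 0.4234
Φ⁻¹(FA) = -0.3319
d' = z(H) − z(FA) = 0.4234 − (-0.3319) = 0.7553

d′ = 0.76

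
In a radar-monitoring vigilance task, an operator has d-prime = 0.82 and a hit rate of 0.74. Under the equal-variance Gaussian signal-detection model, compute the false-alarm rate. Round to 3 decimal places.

z(hit rate) = z(0.74) = 0.6433
z(FA) = z(H) − d' = 0.6433 − 0.82 = -0.1767
false-alarm rate = Φ(-0.1767) = 0.4299

false-alarm rate = 0.430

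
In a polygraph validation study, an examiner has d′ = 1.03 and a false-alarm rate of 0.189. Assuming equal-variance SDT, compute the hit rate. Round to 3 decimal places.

hit rate = 0.559

z(false-alarm rate) = z(0.189) = -0.8816
z(H) = z(FA) + d' = -0.8816 + 1.03 = 0.1484
hit rate = Φ(0.1484) = 0.5590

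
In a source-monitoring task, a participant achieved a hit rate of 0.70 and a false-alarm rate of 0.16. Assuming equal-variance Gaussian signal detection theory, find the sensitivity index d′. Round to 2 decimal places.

z(H) = z(0.70) = 0.524
z(FA) = z(0.16) = -0.994
d' = z(H) − z(FA) = 0.524 − (-0.994) = 1.518

d′ = 1.52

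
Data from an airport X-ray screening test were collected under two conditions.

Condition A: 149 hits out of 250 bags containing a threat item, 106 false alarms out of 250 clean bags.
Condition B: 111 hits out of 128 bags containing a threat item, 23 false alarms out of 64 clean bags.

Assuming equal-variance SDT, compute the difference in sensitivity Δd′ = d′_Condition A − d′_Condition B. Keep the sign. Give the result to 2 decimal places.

Δd′ = -1.04

Condition A: z(0.5960) = 0.243, z(0.4240) = -0.192, d' = 0.435
Condition B: z(0.8672) = 1.113, z(0.3594) = -0.360, d' = 1.473
Δd' = d'_Condition A − d'_Condition B = 0.435 − 1.473 = -1.038
Condition B has the higher sensitivity.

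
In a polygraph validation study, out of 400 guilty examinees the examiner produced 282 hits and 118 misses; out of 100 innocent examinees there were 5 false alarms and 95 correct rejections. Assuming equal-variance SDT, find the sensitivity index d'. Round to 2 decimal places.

H = 282/400 = 0.7050
FA = 5/100 = 0.0500
z(H) = z(0.7050) = 0.539
z(FA) = z(0.0500) = -1.645
d' = z(H) − z(FA) = 0.539 − (-1.645) = 2.184

d' = 2.18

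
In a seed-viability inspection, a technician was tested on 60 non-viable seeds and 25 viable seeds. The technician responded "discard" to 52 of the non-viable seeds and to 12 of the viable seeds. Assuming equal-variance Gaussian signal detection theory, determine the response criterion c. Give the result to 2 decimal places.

c = -0.53

H = 52/60 = 0.8667
FA = 12/25 = 0.4800
z(H) = 1.111
z(FA) = -0.050
c = −½·[z(H) + z(FA)] = −0.5 × (1.111 + (-0.050)) = -0.5305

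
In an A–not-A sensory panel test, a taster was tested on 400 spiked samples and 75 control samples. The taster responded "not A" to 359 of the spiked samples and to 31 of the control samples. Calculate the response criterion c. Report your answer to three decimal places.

H = 359/400 = 0.8975
FA = 31/75 = 0.4133
Φ⁻¹(H) = Φ⁻¹(0.8975) = 1.2674
Φ⁻¹(FA) = Φ⁻¹(0.4133) = -0.2191
c = −½·[z(H) + z(FA)] = −0.5 × (1.2674 + (-0.2191)) = -0.52415
c < 0: the taster has a liberal response bias.

c = -0.524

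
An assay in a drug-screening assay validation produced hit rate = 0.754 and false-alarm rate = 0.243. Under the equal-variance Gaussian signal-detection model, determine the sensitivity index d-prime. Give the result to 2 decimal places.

z(0.754) = 0.6871, z(0.243) = -0.6967
d' = z(H) − z(FA) = 0.6871 − (-0.6967) = 1.3838

d-prime = 1.38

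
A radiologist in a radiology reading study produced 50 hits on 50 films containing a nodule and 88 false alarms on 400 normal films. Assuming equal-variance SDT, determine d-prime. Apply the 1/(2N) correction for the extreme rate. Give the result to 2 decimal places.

The hit rate is 50/50 = 1, so apply the 1/(2N) correction: H → 1 − 1/(2·50) = 0.99000.
z(H) = z(0.99000) = 2.326
z(FA) = z(0.22000) = -0.772
d' = 2.326 − (-0.772) = 3.098

d-prime = 3.10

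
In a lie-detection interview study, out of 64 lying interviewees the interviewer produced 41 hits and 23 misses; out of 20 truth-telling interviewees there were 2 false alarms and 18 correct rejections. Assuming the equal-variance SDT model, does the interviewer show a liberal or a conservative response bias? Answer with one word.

conservative

z(H) = 0.360, z(FA) = -1.282
c = −½·(z(H) + z(FA)) = 0.461
c > 0 → conservative criterion (biased toward responding “no”).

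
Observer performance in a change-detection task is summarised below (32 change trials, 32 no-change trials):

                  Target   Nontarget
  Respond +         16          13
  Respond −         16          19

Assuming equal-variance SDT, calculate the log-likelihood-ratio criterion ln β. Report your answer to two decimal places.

ln β = 0.03

H = 16/32 = 0.5000
FA = 13/32 = 0.4062
Φ⁻¹(H) = Φ⁻¹(0.5000) = 0.000
Φ⁻¹(FA) = Φ⁻¹(0.4062) = -0.237
ln β = −½·[z(H)² − z(FA)²] = −0.5 × (0.000 − 0.056) = 0.028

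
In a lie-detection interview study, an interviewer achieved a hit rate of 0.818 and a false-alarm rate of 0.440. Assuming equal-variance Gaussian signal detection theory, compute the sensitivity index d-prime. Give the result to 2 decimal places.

d-prime = 1.06

z(H) = z(0.818) = 0.9078
z(FA) = z(0.440) = -0.1510
d' = z(H) − z(FA) = 0.9078 − (-0.1510) = 1.0588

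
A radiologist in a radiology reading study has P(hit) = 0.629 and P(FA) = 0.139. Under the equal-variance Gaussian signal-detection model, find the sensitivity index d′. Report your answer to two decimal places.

Φ⁻¹(H) = 0.329
Φ⁻¹(FA) = -1.085
d' = z(H) − z(FA) = 0.329 − (-1.085) = 1.414

d′ = 1.41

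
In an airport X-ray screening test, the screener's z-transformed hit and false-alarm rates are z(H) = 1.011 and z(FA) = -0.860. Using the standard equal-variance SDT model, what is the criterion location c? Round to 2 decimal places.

c = -0.08

c = −½·[z(H) + z(FA)] = −½·(1.011 + (-0.860)) = -0.0755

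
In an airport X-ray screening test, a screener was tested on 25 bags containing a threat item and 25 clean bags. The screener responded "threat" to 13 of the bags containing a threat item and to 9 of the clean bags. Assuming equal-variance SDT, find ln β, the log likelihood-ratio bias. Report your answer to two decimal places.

ln β = 0.06

H = 13/25 = 0.5200
FA = 9/25 = 0.3600
z(0.5200) = 0.050, z(0.3600) = -0.358
ln β = −½·[z(H)² − z(FA)²] = −0.5 × (0.003 − 0.128) = 0.0625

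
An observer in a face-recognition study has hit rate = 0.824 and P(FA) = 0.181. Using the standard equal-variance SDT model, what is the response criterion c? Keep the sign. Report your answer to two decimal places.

c = -0.01

Φ⁻¹(0.824) = 0.9307, Φ⁻¹(0.181) = -0.9116
c = −½·[z(H) + z(FA)] = −0.5 × (0.9307 + (-0.9116)) = -0.00955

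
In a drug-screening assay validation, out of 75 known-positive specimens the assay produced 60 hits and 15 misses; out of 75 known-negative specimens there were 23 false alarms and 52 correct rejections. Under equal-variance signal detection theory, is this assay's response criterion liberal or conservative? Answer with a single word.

z(H) = 0.842, z(FA) = -0.505
c = −½·(z(H) + z(FA)) = -0.1685
c < 0 → liberal criterion (biased toward responding “yes”).

liberal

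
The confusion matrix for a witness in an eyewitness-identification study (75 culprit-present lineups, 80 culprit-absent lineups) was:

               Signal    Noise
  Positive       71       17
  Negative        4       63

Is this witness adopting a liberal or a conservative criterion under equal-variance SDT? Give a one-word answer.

liberal

z(H) = 1.613, z(FA) = -0.798
c = −½·(z(H) + z(FA)) = -0.4075
c < 0 → liberal criterion (biased toward responding “yes”).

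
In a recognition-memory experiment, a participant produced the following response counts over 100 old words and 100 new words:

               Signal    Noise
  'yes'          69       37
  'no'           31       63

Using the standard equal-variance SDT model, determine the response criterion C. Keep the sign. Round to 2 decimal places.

H = 69/100 = 0.6900
FA = 37/100 = 0.3700
z(H) = z(0.6900) = 0.496
z(FA) = z(0.3700) = -0.332
c = −½·[z(H) + z(FA)] = −0.5 × (0.496 + (-0.332)) = -0.082

C = -0.08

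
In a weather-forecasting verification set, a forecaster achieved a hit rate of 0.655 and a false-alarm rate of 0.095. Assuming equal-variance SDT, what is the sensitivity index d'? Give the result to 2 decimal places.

z(H) = z(0.655) = 0.3989
z(FA) = z(0.095) = -1.3106
d' = z(H) − z(FA) = 0.3989 − (-1.3106) = 1.7095

d' = 1.71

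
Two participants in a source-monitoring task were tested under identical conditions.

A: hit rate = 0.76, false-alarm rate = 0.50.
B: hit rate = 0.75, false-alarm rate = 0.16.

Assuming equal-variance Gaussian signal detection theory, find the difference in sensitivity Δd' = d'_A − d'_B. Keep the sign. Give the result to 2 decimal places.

A: z(0.76) = 0.706, z(0.50) = 0.000, d' = 0.706
B: z(0.75) = 0.674, z(0.16) = -0.994, d' = 1.668
Δd' = d'_A − d'_B = 0.706 − 1.668 = -0.962
B has the higher sensitivity.

Δd' = -0.96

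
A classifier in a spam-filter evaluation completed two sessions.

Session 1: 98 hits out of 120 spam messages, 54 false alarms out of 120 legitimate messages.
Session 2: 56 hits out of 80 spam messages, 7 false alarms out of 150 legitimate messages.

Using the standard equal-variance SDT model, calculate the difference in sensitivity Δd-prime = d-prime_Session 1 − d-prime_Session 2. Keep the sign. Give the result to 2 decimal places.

Session 1: z(0.8167) = 0.903, z(0.4500) = -0.126, d' = 1.029
Session 2: z(0.7000) = 0.524, z(0.0467) = -1.678, d' = 2.202
Δd' = d'_Session 1 − d'_Session 2 = 1.029 − 2.202 = -1.173
Session 2 has the higher sensitivity.

Δd-prime = -1.17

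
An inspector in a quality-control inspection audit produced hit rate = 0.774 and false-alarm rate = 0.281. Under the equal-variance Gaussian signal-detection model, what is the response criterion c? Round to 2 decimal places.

c = -0.09

Φ⁻¹(H) = 0.752
Φ⁻¹(FA) = -0.580
c = −½·[z(H) + z(FA)] = −0.5 × (0.752 + (-0.580)) = -0.086
c < 0: the inspector has a liberal response bias.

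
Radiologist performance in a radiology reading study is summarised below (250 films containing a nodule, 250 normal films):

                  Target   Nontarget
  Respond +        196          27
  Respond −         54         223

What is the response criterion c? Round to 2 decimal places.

H = 196/250 = 0.7840
FA = 27/250 = 0.1080
Φ⁻¹(H) = Φ⁻¹(0.7840) = 0.7858
Φ⁻¹(FA) = Φ⁻¹(0.1080) = -1.2372
c = −½·[z(H) + z(FA)] = −0.5 × (0.7858 + (-1.2372)) = 0.2257
c > 0: the radiologist has a conservative response bias.

c = 0.23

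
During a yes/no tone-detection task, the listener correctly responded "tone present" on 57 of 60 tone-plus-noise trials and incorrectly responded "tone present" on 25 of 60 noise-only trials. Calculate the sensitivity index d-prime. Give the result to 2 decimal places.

H = 57/60 = 0.9500
FA = 25/60 = 0.4167
z(H) = z(0.9500) = 1.645
z(FA) = z(0.4167) = -0.210
d' = z(H) − z(FA) = 1.645 − (-0.210) = 1.855

d-prime = 1.86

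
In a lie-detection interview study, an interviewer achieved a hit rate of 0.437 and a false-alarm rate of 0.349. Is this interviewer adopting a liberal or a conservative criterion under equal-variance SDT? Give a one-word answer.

conservative

z(H) = -0.159, z(FA) = -0.388
c = −½·(z(H) + z(FA)) = 0.2735
c > 0 → conservative criterion (biased toward responding “no”).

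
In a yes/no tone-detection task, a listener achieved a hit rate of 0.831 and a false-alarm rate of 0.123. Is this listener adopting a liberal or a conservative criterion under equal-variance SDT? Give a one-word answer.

z(H) = 0.958, z(FA) = -1.160
c = −½·(z(H) + z(FA)) = 0.101
c > 0 → conservative criterion (biased toward responding “no”).

conservative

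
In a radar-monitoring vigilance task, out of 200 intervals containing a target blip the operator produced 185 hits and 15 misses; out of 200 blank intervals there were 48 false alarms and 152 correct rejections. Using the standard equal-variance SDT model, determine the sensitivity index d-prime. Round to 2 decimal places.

H = 185/200 = 0.9250
FA = 48/200 = 0.2400
z(0.9250) = 1.4395, z(0.2400) = -0.7063
d' = z(H) − z(FA) = 1.4395 − (-0.7063) = 2.1458

d-prime = 2.15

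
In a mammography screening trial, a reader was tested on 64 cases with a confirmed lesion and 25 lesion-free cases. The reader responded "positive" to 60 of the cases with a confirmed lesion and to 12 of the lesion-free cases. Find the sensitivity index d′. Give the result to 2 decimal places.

d′ = 1.58

H = 60/64 = 0.9375
FA = 12/25 = 0.4800
Φ⁻¹(H) = Φ⁻¹(0.9375) = 1.534
Φ⁻¹(FA) = Φ⁻¹(0.4800) = -0.050
d' = z(H) − z(FA) = 1.534 − (-0.050) = 1.584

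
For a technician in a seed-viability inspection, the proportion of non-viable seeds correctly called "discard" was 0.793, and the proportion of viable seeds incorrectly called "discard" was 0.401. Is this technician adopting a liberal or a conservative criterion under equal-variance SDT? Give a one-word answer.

liberal

z(H) = 0.817, z(FA) = -0.251
c = −½·(z(H) + z(FA)) = -0.283
c < 0 → liberal criterion (biased toward responding “yes”).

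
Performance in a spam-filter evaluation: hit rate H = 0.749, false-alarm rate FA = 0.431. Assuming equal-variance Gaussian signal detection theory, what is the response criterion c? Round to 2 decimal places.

c = -0.25

z(0.749) = 0.6713, z(0.431) = -0.1738
c = −½·[z(H) + z(FA)] = −0.5 × (0.6713 + (-0.1738)) = -0.24875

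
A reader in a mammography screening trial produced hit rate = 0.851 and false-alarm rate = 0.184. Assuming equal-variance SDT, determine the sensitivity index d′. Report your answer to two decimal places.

z(H) = z(0.851) = 1.0407
z(FA) = z(0.184) = -0.9002
d' = z(H) − z(FA) = 1.0407 − (-0.9002) = 1.9409

d′ = 1.94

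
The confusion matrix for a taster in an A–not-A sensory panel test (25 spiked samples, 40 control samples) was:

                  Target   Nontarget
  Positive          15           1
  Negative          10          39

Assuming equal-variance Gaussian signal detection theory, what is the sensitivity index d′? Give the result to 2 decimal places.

d′ = 2.21

H = 15/25 = 0.6000
FA = 1/40 = 0.0250
z(H) = z(0.6000) = 0.253
z(FA) = z(0.0250) = -1.960
d' = z(H) − z(FA) = 0.253 − (-1.960) = 2.213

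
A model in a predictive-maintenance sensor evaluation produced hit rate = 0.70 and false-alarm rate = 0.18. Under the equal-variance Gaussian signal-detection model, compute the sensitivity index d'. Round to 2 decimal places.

d' = 1.44

z(H) = 0.5244
z(FA) = -0.9154
d' = z(H) − z(FA) = 0.5244 − (-0.9154) = 1.4398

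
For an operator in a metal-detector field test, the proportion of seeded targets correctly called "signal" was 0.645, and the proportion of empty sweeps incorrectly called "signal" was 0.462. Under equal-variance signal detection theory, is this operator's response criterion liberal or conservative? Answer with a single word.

liberal

z(H) = 0.372, z(FA) = -0.095
c = −½·(z(H) + z(FA)) = -0.1385
c < 0 → liberal criterion (biased toward responding “yes”).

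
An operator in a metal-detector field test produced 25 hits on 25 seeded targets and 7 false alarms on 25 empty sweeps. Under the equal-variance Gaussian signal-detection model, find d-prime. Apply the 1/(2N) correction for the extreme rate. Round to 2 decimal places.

The hit rate is 25/25 = 1, so apply the 1/(2N) correction: H → 1 − 1/(2·25) = 0.98000.
z(H) = z(0.98000) = 2.054
z(FA) = z(0.28000) = -0.583
d' = 2.054 − (-0.583) = 2.637

d-prime = 2.64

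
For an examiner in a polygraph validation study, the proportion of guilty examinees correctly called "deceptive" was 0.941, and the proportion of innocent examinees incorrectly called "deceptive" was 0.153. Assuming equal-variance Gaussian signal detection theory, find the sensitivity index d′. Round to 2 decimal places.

Φ⁻¹(H) = 1.563
Φ⁻¹(FA) = -1.024
d' = z(H) − z(FA) = 1.563 − (-1.024) = 2.587

d′ = 2.59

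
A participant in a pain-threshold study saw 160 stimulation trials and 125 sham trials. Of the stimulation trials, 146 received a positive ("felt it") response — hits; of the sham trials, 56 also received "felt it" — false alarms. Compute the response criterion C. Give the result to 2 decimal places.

H = 146/160 = 0.9125
FA = 56/125 = 0.4480
Φ⁻¹(0.9125) = 1.3563, Φ⁻¹(0.4480) = -0.1307
c = −½·[z(H) + z(FA)] = −0.5 × (1.3563 + (-0.1307)) = -0.6128

C = -0.61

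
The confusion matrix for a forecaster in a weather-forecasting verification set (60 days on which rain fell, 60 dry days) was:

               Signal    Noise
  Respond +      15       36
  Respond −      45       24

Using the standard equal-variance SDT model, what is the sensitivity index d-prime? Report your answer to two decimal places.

d-prime = -0.93

H = 15/60 = 0.2500
FA = 36/60 = 0.6000
z(0.2500) = -0.6745, z(0.6000) = 0.2533
d' = z(H) − z(FA) = -0.6745 − 0.2533 = -0.9278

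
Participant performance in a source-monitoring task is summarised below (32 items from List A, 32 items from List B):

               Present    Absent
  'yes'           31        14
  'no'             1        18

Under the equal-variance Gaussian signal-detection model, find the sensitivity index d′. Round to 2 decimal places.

d′ = 2.02

H = 31/32 = 0.9688
FA = 14/32 = 0.4375
Φ⁻¹(H) = Φ⁻¹(0.9688) = 1.863
Φ⁻¹(FA) = Φ⁻¹(0.4375) = -0.157
d' = z(H) − z(FA) = 1.863 − (-0.157) = 2.020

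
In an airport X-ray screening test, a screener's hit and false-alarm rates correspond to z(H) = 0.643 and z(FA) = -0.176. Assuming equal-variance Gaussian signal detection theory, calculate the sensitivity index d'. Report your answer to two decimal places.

d' = 0.82

d' = z(H) − z(FA) = 0.643 − (-0.176) = 0.819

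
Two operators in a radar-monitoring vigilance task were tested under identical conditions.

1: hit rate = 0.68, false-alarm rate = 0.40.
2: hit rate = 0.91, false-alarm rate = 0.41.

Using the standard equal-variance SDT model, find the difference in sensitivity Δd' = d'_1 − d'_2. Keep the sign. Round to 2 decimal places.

Δd' = -0.85

1: z(0.68) = 0.468, z(0.40) = -0.253, d' = 0.721
2: z(0.91) = 1.341, z(0.41) = -0.228, d' = 1.569
Δd' = d'_1 − d'_2 = 0.721 − 1.569 = -0.848
2 has the higher sensitivity.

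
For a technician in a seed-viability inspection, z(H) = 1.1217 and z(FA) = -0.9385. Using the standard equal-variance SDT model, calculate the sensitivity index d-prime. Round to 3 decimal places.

d' = z(H) − z(FA) = 1.1217 − (-0.9385) = 2.0602

d-prime = 2.060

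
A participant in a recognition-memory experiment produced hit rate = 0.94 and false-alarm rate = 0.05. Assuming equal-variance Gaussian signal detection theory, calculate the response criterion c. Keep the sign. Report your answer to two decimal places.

z(0.94) = 1.5548, z(0.05) = -1.6449
c = −½·[z(H) + z(FA)] = −0.5 × (1.5548 + (-1.6449)) = 0.04505

c = 0.05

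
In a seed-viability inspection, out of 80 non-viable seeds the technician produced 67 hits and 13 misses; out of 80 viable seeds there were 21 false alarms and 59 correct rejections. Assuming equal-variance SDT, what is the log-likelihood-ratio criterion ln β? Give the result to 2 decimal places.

H = 67/80 = 0.8375
FA = 21/80 = 0.2625
Φ⁻¹(0.8375) = 0.984, Φ⁻¹(0.2625) = -0.636
ln β = −½·[z(H)² − z(FA)²] = −0.5 × (0.968 − 0.404) = -0.282

ln β = -0.28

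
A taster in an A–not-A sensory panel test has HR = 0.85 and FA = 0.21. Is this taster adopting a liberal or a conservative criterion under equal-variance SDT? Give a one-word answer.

liberal

z(H) = 1.036, z(FA) = -0.806
c = −½·(z(H) + z(FA)) = -0.115
c < 0 → liberal criterion (biased toward responding “yes”).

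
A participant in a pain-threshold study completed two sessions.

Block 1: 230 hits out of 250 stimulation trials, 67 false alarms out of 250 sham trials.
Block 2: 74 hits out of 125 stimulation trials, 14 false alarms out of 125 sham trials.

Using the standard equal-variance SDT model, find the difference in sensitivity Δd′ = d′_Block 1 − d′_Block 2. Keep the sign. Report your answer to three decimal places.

Block 1: z(0.9200) = 1.4051, z(0.2680) = -0.6189, d' = 2.0240
Block 2: z(0.5920) = 0.2327, z(0.1120) = -1.2160, d' = 1.4487
Δd' = d'_Block 1 − d'_Block 2 = 2.0240 − 1.4487 = 0.5753
Block 1 has the higher sensitivity.

Δd′ = 0.575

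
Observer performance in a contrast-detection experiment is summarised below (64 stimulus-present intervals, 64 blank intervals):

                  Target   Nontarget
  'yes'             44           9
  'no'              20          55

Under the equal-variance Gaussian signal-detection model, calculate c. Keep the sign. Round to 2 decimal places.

H = 44/64 = 0.6875
FA = 9/64 = 0.1406
Φ⁻¹(H) = Φ⁻¹(0.6875) = 0.489
Φ⁻¹(FA) = Φ⁻¹(0.1406) = -1.078
c = −½·[z(H) + z(FA)] = −0.5 × (0.489 + (-1.078)) = 0.2945

c = 0.29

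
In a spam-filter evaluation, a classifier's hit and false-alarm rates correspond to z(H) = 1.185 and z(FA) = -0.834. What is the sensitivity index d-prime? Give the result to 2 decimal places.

d' = z(H) − z(FA) = 1.185 − (-0.834) = 2.019

d-prime = 2.02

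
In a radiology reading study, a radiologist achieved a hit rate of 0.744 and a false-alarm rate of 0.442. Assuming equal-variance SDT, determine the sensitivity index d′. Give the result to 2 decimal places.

z(0.744) = 0.6557, z(0.442) = -0.1459
d' = z(H) − z(FA) = 0.6557 − (-0.1459) = 0.8016

d′ = 0.80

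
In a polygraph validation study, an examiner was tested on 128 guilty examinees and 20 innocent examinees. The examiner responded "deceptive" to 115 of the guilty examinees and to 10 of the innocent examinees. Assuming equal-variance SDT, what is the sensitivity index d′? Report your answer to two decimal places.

H = 115/128 = 0.8984
FA = 10/20 = 0.5000
z(H) = 1.2725
z(FA) = 0.0000
d' = z(H) − z(FA) = 1.2725 − 0.0000 = 1.2725

d′ = 1.27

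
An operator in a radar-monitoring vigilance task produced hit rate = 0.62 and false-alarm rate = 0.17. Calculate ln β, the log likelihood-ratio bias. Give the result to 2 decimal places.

Φ⁻¹(H) = Φ⁻¹(0.62) = 0.305
Φ⁻¹(FA) = Φ⁻¹(0.17) = -0.954
ln β = −½·[z(H)² − z(FA)²] = −0.5 × (0.093 − 0.910) = 0.4085

ln β = 0.41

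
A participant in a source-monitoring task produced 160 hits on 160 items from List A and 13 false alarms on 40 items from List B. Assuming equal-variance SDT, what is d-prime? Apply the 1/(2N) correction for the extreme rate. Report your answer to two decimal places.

d-prime = 3.19

The hit rate is 160/160 = 1, so apply the 1/(2N) correction: H → 1 − 1/(2·160) = 0.99687.
z(H) = z(0.99687) = 2.734
z(FA) = z(0.32500) = -0.454
d' = 2.734 − (-0.454) = 3.188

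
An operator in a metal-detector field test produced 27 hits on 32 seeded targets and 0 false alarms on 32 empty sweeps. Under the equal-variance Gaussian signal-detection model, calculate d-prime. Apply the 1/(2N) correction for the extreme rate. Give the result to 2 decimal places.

d-prime = 3.16

The false-alarm rate is 0/32 = 0, so apply the 1/(2N) correction: FA → 1/(2·32) = 0.01562.
z(H) = z(0.84375) = 1.010
z(FA) = z(0.01562) = -2.154
d' = 1.010 − (-2.154) = 3.164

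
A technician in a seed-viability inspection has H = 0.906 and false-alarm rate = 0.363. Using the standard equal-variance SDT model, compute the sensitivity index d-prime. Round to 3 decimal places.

d-prime = 1.667

z(H) = z(0.906) = 1.3165
z(FA) = z(0.363) = -0.3505
d' = z(H) − z(FA) = 1.3165 − (-0.3505) = 1.6670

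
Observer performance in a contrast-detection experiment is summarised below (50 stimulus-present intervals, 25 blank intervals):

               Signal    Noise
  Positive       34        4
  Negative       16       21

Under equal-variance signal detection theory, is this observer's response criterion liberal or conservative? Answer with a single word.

z(H) = 0.468, z(FA) = -0.994
c = −½·(z(H) + z(FA)) = 0.263
c > 0 → conservative criterion (biased toward responding “no”).

conservative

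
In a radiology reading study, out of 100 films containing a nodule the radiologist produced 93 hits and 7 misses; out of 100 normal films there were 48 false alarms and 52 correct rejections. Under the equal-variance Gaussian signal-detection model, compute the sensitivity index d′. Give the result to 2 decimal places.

H = 93/100 = 0.9300
FA = 48/100 = 0.4800
z(0.9300) = 1.4758, z(0.4800) = -0.0502
d' = z(H) − z(FA) = 1.4758 − (-0.0502) = 1.5260

d′ = 1.53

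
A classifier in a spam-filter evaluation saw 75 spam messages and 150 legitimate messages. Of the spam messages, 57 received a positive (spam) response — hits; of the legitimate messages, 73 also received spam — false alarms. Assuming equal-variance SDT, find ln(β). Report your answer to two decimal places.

ln β = -0.25

H = 57/75 = 0.7600
FA = 73/150 = 0.4867
z(H) = z(0.7600) = 0.706
z(FA) = z(0.4867) = -0.033
ln β = −½·[z(H)² − z(FA)²] = −0.5 × (0.498 − 0.001) = -0.2485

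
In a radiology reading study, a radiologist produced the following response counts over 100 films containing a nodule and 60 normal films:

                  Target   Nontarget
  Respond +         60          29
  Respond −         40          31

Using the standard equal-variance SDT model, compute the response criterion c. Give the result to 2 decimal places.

H = 60/100 = 0.6000
FA = 29/60 = 0.4833
z(0.6000) = 0.253, z(0.4833) = -0.042
c = −½·[z(H) + z(FA)] = −0.5 × (0.253 + (-0.042)) = -0.1055

c = -0.11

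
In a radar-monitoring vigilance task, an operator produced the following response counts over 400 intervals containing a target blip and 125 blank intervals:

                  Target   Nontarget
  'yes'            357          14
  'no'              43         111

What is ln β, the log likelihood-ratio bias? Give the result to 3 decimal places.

H = 357/400 = 0.8925
FA = 14/125 = 0.1120
z(0.8925) = 1.2399, z(0.1120) = -1.2160
ln β = −½·[z(H)² − z(FA)²] = −0.5 × (1.5374 − 1.4787) = -0.02935

ln β = -0.029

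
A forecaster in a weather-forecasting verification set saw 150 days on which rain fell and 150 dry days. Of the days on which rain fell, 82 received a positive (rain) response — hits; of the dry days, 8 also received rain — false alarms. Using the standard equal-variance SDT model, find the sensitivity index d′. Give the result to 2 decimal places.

d′ = 1.73

H = 82/150 = 0.5467
FA = 8/150 = 0.0533
Φ⁻¹(H) = 0.117
Φ⁻¹(FA) = -1.614
d' = z(H) − z(FA) = 0.117 − (-1.614) = 1.731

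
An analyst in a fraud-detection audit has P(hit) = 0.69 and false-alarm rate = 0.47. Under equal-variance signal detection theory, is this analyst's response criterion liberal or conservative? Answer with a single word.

liberal

z(H) = 0.496, z(FA) = -0.075
c = −½·(z(H) + z(FA)) = -0.2105
c < 0 → liberal criterion (biased toward responding “yes”).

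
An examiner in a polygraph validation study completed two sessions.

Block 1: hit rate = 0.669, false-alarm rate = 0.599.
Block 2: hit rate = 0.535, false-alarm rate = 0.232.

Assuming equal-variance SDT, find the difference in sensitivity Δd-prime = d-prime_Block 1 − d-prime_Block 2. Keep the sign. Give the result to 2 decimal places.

Block 1: z(0.669) = 0.437, z(0.599) = 0.251, d' = 0.186
Block 2: z(0.535) = 0.088, z(0.232) = -0.732, d' = 0.820
Δd' = d'_Block 1 − d'_Block 2 = 0.186 − 0.820 = -0.634
Block 2 has the higher sensitivity.

Δd-prime = -0.63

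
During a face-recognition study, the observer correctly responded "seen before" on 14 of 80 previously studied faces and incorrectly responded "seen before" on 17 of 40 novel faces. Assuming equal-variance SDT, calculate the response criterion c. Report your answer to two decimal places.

H = 14/80 = 0.1750
FA = 17/40 = 0.4250
Φ⁻¹(0.1750) = -0.9346, Φ⁻¹(0.4250) = -0.1891
c = −½·[z(H) + z(FA)] = −0.5 × (-0.9346 + (-0.1891)) = 0.56185
c > 0: the observer has a conservative response bias.

c = 0.56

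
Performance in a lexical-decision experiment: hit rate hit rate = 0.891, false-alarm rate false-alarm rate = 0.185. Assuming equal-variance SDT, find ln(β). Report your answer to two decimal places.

ln β = -0.36

z(0.891) = 1.232, z(0.185) = -0.896
ln β = −½·[z(H)² − z(FA)²] = −0.5 × (1.518 − 0.803) = -0.3575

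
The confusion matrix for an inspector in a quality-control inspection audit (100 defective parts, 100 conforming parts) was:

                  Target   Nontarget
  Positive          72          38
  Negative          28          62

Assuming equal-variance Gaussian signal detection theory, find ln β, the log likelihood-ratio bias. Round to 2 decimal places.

H = 72/100 = 0.7200
FA = 38/100 = 0.3800
z(H) = 0.583
z(FA) = -0.305
ln β = −½·[z(H)² − z(FA)²] = −0.5 × (0.340 − 0.093) = -0.1235

ln β = -0.12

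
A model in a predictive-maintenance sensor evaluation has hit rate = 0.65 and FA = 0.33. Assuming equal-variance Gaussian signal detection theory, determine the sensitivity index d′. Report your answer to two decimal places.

d′ = 0.83

z(H) = 0.385
z(FA) = -0.440
d' = z(H) − z(FA) = 0.385 − (-0.440) = 0.825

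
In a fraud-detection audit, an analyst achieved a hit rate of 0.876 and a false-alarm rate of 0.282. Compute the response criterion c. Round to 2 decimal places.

c = -0.29

z(H) = z(0.876) = 1.1552
z(FA) = z(0.282) = -0.5769
c = −½·[z(H) + z(FA)] = −0.5 × (1.1552 + (-0.5769)) = -0.28915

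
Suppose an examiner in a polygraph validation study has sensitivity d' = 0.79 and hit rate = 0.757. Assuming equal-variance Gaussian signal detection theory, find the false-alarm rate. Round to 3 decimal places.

z(hit rate) = z(0.757) = 0.6967
z(FA) = z(H) − d' = 0.6967 − 0.79 = -0.0933
false-alarm rate = Φ(-0.0933) = 0.4628

false-alarm rate = 0.463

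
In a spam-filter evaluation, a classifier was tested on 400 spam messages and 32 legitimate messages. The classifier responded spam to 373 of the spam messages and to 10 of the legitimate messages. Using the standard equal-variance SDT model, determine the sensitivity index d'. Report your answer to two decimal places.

d' = 1.98

H = 373/400 = 0.9325
FA = 10/32 = 0.3125
z(0.9325) = 1.4947, z(0.3125) = -0.4888
d' = z(H) − z(FA) = 1.4947 − (-0.4888) = 1.9835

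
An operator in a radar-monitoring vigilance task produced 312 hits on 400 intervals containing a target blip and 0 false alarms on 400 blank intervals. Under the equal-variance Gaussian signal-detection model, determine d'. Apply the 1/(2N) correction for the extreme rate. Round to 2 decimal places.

The false-alarm rate is 0/400 = 0, so apply the 1/(2N) correction: FA → 1/(2·400) = 0.00125.
z(H) = z(0.78000) = 0.772
z(FA) = z(0.00125) = -3.023
d' = 0.772 − (-3.023) = 3.795

d' = 3.80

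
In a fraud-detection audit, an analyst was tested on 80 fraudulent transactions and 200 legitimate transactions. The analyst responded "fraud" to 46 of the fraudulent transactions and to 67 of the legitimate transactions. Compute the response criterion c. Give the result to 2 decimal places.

H = 46/80 = 0.5750
FA = 67/200 = 0.3350
Φ⁻¹(H) = 0.1891
Φ⁻¹(FA) = -0.4261
c = −½·[z(H) + z(FA)] = −0.5 × (0.1891 + (-0.4261)) = 0.1185
c > 0: the analyst has a conservative response bias.

c = 0.12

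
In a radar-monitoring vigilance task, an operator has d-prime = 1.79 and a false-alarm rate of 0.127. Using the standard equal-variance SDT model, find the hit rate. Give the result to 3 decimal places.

z(false-alarm rate) = z(0.127) = -1.1407
z(H) = z(FA) + d' = -1.1407 + 1.79 = 0.6493
hit rate = Φ(0.6493) = 0.7419

hit rate = 0.742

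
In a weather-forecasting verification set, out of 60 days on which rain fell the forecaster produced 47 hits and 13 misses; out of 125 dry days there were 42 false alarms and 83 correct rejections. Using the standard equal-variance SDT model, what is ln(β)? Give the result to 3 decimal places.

H = 47/60 = 0.7833
FA = 42/125 = 0.3360
z(H) = z(0.7833) = 0.7834
z(FA) = z(0.3360) = -0.4234
ln β = −½·[z(H)² − z(FA)²] = −0.5 × (0.6137 − 0.1793) = -0.2172

ln β = -0.217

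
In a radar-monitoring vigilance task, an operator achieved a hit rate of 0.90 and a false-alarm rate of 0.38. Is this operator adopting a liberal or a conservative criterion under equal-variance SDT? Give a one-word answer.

z(H) = 1.282, z(FA) = -0.305
c = −½·(z(H) + z(FA)) = -0.4885
c < 0 → liberal criterion (biased toward responding “yes”).

liberal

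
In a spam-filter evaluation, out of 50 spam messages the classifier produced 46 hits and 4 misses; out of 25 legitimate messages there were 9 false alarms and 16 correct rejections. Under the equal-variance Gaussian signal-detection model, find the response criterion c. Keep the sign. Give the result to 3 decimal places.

H = 46/50 = 0.9200
FA = 9/25 = 0.3600
z(H) = z(0.9200) = 1.4051
z(FA) = z(0.3600) = -0.3585
c = −½·[z(H) + z(FA)] = −0.5 × (1.4051 + (-0.3585)) = -0.5233

c = -0.523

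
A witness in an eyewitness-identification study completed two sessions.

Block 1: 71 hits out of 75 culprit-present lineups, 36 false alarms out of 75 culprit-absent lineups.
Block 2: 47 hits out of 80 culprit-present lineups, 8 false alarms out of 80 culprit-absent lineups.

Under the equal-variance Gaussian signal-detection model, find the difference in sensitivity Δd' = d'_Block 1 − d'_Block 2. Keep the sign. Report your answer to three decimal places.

Δd' = 0.161

Block 1: z(0.9467) = 1.6137, z(0.4800) = -0.0502, d' = 1.6639
Block 2: z(0.5875) = 0.2211, z(0.1000) = -1.2816, d' = 1.5027
Δd' = d'_Block 1 − d'_Block 2 = 1.6639 − 1.5027 = 0.1612
Block 1 has the higher sensitivity.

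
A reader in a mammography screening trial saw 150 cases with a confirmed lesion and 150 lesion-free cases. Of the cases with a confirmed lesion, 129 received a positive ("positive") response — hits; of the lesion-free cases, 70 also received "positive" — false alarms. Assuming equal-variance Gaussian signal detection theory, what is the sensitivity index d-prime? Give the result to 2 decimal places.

H = 129/150 = 0.8600
FA = 70/150 = 0.4667
z(H) = z(0.8600) = 1.080
z(FA) = z(0.4667) = -0.084
d' = z(H) − z(FA) = 1.080 − (-0.084) = 1.164

d-prime = 1.16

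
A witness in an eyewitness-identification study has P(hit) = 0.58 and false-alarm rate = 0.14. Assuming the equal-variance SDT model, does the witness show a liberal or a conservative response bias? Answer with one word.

z(H) = 0.202, z(FA) = -1.080
c = −½·(z(H) + z(FA)) = 0.439
c > 0 → conservative criterion (biased toward responding “no”).

conservative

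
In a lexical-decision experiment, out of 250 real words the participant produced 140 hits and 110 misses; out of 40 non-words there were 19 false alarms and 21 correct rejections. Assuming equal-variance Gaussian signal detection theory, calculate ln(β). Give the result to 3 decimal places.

ln β = -0.009

H = 140/250 = 0.5600
FA = 19/40 = 0.4750
Φ⁻¹(0.5600) = 0.1510, Φ⁻¹(0.4750) = -0.0627
ln β = −½·[z(H)² − z(FA)²] = −0.5 × (0.0228 − 0.0039) = -0.00945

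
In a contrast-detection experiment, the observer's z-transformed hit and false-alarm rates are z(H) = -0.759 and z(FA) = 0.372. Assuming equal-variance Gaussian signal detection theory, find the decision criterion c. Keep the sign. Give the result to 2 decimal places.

c = −½·[z(H) + z(FA)] = −½·(-0.759 + 0.372) = 0.1935

c = 0.19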